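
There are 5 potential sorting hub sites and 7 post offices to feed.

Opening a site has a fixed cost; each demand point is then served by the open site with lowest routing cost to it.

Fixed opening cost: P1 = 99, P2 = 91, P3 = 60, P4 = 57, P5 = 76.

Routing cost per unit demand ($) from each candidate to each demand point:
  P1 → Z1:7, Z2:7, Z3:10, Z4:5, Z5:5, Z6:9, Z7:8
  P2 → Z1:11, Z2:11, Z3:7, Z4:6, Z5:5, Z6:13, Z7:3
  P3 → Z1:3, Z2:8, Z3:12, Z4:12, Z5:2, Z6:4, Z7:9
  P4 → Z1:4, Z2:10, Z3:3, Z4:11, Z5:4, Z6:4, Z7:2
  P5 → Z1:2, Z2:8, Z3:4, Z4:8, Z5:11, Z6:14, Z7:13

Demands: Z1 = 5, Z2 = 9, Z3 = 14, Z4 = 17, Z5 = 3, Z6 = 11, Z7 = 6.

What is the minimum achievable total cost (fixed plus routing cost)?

434

Open {P1, P4}: assign each demand point to its cheapest open site.
  Z1→P4 5×4=20, Z2→P1 9×7=63, Z3→P4 14×3=42, Z4→P1 17×5=85, Z5→P4 3×4=12, Z6→P4 11×4=44, Z7→P4 6×2=12
  routing cost 278, fixed 156 → total 434.
Compare {P4, P5}: routing cost 328 + fixed 133 = 461.
Compare {P4}: routing cost 407 + fixed 57 = 464.
Compare {P2, P4}: routing cost 322 + fixed 148 = 470.
All other subsets cost ≥ 461. Minimum total cost: 434.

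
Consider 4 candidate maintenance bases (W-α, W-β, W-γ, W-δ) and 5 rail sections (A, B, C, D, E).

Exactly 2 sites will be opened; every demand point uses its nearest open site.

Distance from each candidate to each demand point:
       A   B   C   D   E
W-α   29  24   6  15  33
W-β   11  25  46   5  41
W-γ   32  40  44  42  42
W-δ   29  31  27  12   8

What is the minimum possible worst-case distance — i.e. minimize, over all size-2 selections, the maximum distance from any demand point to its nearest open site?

27

Open {W-β, W-δ}.
  Farthest demand point is C at distance 27 (to W-δ); all others are ≤ 27.
With {W-α, W-δ} the worst case is 29.
With {W-γ, W-δ} the worst case is 31.
No size-2 selection achieves below 27.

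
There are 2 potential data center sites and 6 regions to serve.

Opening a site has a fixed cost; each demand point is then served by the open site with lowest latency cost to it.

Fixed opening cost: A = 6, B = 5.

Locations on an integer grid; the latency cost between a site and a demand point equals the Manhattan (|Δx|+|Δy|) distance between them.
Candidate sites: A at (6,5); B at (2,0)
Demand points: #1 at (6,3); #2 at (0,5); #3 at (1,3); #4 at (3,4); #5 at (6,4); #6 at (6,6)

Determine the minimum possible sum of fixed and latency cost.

27

Open {A}: assign each demand point to its cheapest open site.
  #1→A 2, #2→A 6, #3→A 7, #4→A 4, #5→A 1, #6→A 1
  latency cost 21, fixed 6 → total 27.
Compare {A, B}: latency cost 18 + fixed 11 = 29.
Compare {B}: latency cost 41 + fixed 5 = 46.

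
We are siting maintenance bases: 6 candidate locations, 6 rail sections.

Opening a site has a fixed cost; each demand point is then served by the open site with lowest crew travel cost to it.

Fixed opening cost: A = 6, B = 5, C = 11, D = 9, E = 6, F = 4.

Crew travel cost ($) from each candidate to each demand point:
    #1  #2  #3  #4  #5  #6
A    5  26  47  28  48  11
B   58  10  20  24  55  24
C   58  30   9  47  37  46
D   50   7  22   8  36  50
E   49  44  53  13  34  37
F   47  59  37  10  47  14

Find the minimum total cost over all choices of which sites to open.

102

Open {A, C, D}: assign each demand point to its cheapest open site.
  #1→A 5, #2→D 7, #3→C 9, #4→D 8, #5→D 36, #6→A 11
  crew travel cost 76, fixed 26 → total 102.
Compare {A, D}: crew travel cost 89 + fixed 15 = 104.
Compare {A, C, D, E}: crew travel cost 74 + fixed 32 = 106.
Compare {A, C, D, F}: crew travel cost 76 + fixed 30 = 106.
All other subsets cost ≥ 104. Minimum total cost: 102.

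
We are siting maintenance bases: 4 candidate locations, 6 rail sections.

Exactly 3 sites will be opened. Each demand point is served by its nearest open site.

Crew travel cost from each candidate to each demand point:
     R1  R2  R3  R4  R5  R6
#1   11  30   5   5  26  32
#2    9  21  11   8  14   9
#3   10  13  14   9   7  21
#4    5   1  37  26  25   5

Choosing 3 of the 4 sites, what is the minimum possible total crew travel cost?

28

Open {#1, #3, #4}.
  R1→#4 5, R2→#4 1, R3→#1 5, R4→#1 5, R5→#3 7, R6→#4 5  ⇒ total 28.
Compare {#1, #2, #4}: total 35.
Compare {#2, #3, #4}: total 37.
No size-3 selection does better; minimum is 28.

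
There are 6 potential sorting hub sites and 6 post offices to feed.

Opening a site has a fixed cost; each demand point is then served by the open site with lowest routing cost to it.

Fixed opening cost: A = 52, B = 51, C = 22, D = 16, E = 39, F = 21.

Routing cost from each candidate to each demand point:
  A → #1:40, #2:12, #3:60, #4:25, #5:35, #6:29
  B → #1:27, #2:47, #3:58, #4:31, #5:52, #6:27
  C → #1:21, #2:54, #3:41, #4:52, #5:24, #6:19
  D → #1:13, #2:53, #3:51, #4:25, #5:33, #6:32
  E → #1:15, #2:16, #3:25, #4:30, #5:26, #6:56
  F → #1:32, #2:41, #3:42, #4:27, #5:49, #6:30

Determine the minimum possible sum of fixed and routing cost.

Open {C, E}: assign each demand point to its cheapest open site.
  #1→E 15, #2→E 16, #3→E 25, #4→E 30, #5→C 24, #6→C 19
  routing cost 129, fixed 61 → total 190.
Compare {D, E}: routing cost 137 + fixed 55 = 192.
Compare {E, F}: routing cost 139 + fixed 60 = 199.
Compare {C, D, E}: routing cost 122 + fixed 77 = 199.
All other subsets cost ≥ 192. Minimum total cost: 190.

190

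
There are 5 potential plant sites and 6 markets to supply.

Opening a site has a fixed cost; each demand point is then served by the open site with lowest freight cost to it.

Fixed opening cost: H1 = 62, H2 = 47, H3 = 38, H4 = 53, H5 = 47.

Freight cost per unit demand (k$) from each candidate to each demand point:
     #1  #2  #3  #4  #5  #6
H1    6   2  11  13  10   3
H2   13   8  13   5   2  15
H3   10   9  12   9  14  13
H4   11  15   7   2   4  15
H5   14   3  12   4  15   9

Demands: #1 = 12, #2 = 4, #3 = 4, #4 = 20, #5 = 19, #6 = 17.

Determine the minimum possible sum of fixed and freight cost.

390

Open {H1, H4}: assign each demand point to its cheapest open site.
  #1→H1 12×6=72, #2→H1 4×2=8, #3→H4 4×7=28, #4→H4 20×2=40, #5→H4 19×4=76, #6→H1 17×3=51
  freight cost 275, fixed 115 → total 390.
Compare {H1, H2, H4}: freight cost 237 + fixed 162 = 399.
Compare {H1, H2}: freight cost 313 + fixed 109 = 422.
Compare {H1, H3, H4}: freight cost 275 + fixed 153 = 428.
All other subsets cost ≥ 399. Minimum total cost: 390.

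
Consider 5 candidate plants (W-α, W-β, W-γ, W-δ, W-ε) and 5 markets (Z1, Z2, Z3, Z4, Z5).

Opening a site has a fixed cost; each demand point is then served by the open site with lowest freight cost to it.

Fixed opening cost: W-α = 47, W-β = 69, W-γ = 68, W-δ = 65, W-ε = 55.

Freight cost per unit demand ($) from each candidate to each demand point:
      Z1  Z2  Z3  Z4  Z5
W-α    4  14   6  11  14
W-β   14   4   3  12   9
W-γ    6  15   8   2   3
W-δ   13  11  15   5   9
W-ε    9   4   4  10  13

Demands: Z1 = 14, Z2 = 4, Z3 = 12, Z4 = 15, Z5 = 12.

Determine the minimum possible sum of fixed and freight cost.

337

Open {W-γ, W-ε}: assign each demand point to its cheapest open site.
  Z1→W-γ 14×6=84, Z2→W-ε 4×4=16, Z3→W-ε 12×4=48, Z4→W-γ 15×2=30, Z5→W-γ 12×3=36
  freight cost 214, fixed 123 → total 337.
Compare {W-β, W-γ}: freight cost 202 + fixed 137 = 339.
Compare {W-α, W-γ, W-ε}: freight cost 186 + fixed 170 = 356.
Compare {W-α, W-β, W-γ}: freight cost 174 + fixed 184 = 358.
All other subsets cost ≥ 339. Minimum total cost: 337.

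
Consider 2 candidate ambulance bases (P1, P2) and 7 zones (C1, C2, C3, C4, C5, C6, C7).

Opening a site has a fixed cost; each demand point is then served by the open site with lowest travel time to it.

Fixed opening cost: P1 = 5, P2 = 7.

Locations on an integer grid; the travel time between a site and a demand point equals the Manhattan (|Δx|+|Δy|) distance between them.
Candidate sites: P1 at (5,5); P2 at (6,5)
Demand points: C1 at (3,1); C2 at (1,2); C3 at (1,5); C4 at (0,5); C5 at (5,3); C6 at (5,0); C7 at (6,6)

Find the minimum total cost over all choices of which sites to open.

Open {P1}: assign each demand point to its cheapest open site.
  C1→P1 6, C2→P1 7, C3→P1 4, C4→P1 5, C5→P1 2, C6→P1 5, C7→P1 2
  travel time 31, fixed 5 → total 36.
Compare {P1, P2}: travel time 30 + fixed 12 = 42.
Compare {P2}: travel time 36 + fixed 7 = 43.

36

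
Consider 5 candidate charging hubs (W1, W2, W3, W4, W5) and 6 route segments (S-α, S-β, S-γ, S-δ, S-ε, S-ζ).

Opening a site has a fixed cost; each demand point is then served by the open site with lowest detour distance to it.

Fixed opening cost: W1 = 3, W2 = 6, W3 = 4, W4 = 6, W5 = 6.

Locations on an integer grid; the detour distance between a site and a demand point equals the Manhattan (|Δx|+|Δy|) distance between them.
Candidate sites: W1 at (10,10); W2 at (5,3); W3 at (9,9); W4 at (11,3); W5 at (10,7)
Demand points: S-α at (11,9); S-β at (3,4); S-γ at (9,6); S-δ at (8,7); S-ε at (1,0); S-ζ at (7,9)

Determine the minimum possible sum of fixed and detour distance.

30

Open {W2, W3}: assign each demand point to its cheapest open site.
  S-α→W3 2, S-β→W2 3, S-γ→W3 3, S-δ→W3 3, S-ε→W2 7, S-ζ→W3 2
  detour distance 20, fixed 10 → total 30.
Compare {W1, W2, W3}: detour distance 20 + fixed 13 = 33.
Compare {W2, W5}: detour distance 22 + fixed 12 = 34.
Compare {W2, W3, W5}: detour distance 18 + fixed 16 = 34.
All other subsets cost ≥ 33. Minimum total cost: 30.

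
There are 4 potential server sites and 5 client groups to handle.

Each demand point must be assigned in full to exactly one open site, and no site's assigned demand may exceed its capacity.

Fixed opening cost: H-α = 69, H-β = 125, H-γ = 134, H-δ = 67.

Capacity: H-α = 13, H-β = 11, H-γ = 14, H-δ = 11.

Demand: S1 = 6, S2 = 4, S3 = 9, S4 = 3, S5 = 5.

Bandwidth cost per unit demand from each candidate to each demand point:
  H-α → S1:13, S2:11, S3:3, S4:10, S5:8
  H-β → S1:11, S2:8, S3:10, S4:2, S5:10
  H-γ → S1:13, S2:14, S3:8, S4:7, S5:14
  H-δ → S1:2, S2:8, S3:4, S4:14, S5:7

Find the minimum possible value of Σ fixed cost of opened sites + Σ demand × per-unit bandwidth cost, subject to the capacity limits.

Open {H-α, H-β, H-δ}; cheapest assignment that respects the capacities:
  H-α (cap 13, load 9): S3 — cost 9×3 = 27
  H-β (cap 11, load 7): S2, S4 — cost 4×8 + 3×2 = 38
  H-δ (cap 11, load 11): S1, S5 — cost 6×2 + 5×7 = 47
  Shipping 112, fixed 261 → total 373.
  Any other capacity-feasible assignment to {H-α, H-β, H-δ} ships for at least 112.
Compare {H-α, H-γ, H-δ}: its best feasible assignment gives total 409.
Compare {H-α, H-γ}: its best feasible assignment gives total 443.
Every other set of open sites that can feasibly serve all demand totals ≥ 409 even under its best assignment. Minimum: 373.

373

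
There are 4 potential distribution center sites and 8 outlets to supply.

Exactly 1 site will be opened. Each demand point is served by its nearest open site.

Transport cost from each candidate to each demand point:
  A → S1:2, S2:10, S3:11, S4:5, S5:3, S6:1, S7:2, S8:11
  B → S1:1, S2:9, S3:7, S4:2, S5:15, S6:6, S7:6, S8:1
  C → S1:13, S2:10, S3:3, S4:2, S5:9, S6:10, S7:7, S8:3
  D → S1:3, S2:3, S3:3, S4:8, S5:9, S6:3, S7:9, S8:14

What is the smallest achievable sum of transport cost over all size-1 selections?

Open {A}.
  S1→A 2, S2→A 10, S3→A 11, S4→A 5, S5→A 3, S6→A 1, S7→A 2, S8→A 11  ⇒ total 45.
Compare {B}: total 47.
Compare {D}: total 52.
No size-1 selection does better; minimum is 45.

45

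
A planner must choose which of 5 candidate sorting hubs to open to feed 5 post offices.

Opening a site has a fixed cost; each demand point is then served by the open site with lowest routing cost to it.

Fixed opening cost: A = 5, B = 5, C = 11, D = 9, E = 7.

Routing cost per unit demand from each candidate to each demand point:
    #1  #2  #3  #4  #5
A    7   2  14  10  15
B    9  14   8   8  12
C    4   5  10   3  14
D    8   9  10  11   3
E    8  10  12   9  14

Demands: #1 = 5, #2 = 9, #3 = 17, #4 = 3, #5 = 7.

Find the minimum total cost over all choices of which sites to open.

234

Open {A, B, C, D}: assign each demand point to its cheapest open site.
  #1→C 5×4=20, #2→A 9×2=18, #3→B 17×8=136, #4→C 3×3=9, #5→D 7×3=21
  routing cost 204, fixed 30 → total 234.
Compare {A, B, C, D, E}: routing cost 204 + fixed 37 = 241.
Compare {A, B, D}: routing cost 234 + fixed 19 = 253.
Compare {B, C, D}: routing cost 231 + fixed 25 = 256.
All other subsets cost ≥ 241. Minimum total cost: 234.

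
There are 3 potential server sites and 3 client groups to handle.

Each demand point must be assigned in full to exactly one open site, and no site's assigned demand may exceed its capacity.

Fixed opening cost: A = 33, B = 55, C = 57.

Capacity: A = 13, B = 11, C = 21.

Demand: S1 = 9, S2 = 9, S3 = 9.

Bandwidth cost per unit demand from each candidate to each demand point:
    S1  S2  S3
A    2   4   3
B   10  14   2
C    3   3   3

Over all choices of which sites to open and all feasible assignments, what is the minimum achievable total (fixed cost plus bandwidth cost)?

Open {A, C}; cheapest assignment that respects the capacities:
  A (cap 13, load 9): S1 — cost 9×2 = 18
  C (cap 21, load 18): S2, S3 — cost 9×3 + 9×3 = 54
  Shipping 72, fixed 90 → total 162.
  Any other capacity-feasible assignment to {A, C} ships for at least 72.
Compare {B, C}: its best feasible assignment gives total 184.
Compare {A, B, C}: its best feasible assignment gives total 208.
Every other set of open sites that can feasibly serve all demand totals ≥ 184 even under its best assignment. Minimum: 162.

162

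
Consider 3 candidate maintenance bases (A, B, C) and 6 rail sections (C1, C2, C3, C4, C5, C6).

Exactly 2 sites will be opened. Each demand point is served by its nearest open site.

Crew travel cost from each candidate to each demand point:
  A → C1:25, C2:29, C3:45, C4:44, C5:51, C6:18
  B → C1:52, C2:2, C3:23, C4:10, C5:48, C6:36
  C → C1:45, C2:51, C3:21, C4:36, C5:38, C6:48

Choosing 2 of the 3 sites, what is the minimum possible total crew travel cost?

126

Open {A, B}.
  C1→A 25, C2→B 2, C3→B 23, C4→B 10, C5→B 48, C6→A 18  ⇒ total 126.
Compare {B, C}: total 152.
Compare {A, C}: total 167.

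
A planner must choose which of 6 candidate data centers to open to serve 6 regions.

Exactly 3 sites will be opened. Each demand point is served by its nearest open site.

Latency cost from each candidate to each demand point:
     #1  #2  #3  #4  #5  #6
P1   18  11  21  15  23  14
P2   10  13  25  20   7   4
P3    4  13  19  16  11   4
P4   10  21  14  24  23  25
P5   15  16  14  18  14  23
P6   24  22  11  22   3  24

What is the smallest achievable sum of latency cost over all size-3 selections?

Open {P1, P3, P6}.
  #1→P3 4, #2→P1 11, #3→P6 11, #4→P1 15, #5→P6 3, #6→P3 4  ⇒ total 48.
Compare {P2, P3, P6}: total 51.
Compare {P3, P4, P6}: total 51.
No size-3 selection does better; minimum is 48.

48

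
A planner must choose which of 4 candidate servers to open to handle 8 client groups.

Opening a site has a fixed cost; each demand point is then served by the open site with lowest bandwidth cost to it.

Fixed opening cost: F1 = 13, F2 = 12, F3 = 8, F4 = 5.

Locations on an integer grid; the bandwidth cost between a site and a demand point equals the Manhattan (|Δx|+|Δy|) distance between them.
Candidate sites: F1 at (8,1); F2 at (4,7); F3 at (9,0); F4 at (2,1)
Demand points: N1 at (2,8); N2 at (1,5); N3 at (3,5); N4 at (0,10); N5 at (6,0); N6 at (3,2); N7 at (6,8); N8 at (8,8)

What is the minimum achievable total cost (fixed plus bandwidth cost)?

50

Open {F2, F4}: assign each demand point to its cheapest open site.
  N1→F2 3, N2→F2 5, N3→F2 3, N4→F2 7, N5→F4 5, N6→F4 2, N7→F2 3, N8→F2 5
  bandwidth cost 33, fixed 17 → total 50.
Compare {F2}: bandwidth cost 41 + fixed 12 = 53.
Compare {F2, F3}: bandwidth cost 35 + fixed 20 = 55.
Compare {F2, F3, F4}: bandwidth cost 31 + fixed 25 = 56.
All other subsets cost ≥ 53. Minimum total cost: 50.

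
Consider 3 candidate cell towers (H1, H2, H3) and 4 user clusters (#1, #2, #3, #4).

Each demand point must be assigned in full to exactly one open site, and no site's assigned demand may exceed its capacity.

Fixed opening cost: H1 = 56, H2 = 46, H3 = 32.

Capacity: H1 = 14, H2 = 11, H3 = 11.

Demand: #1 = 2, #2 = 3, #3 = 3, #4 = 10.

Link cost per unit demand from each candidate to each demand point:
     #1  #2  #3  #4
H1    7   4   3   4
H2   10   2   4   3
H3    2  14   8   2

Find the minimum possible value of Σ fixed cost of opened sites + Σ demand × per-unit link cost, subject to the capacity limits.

Open {H2, H3}; cheapest assignment that respects the capacities:
  H2 (cap 11, load 8): #1, #2, #3 — cost 2×10 + 3×2 + 3×4 = 38
  H3 (cap 11, load 10): #4 — cost 10×2 = 20
  Shipping 58, fixed 78 → total 136.
  Any other capacity-feasible assignment to {H2, H3} ships for at least 58.
Compare {H1, H3}: its best feasible assignment gives total 143.
Compare {H1, H2}: its best feasible assignment gives total 167.
Every other set of open sites that can feasibly serve all demand totals ≥ 143 even under its best assignment. Minimum: 136.

136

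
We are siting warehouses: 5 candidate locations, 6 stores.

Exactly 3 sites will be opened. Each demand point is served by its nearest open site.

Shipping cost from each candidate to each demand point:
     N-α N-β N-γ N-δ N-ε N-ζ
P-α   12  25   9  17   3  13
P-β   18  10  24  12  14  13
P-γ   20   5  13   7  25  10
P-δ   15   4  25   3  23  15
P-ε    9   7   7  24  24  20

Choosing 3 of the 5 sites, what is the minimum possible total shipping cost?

Open {P-α, P-δ, P-ε}.
  N-α→P-ε 9, N-β→P-δ 4, N-γ→P-ε 7, N-δ→P-δ 3, N-ε→P-α 3, N-ζ→P-α 13  ⇒ total 39.
Compare {P-α, P-γ, P-δ}: total 41.
Compare {P-α, P-γ, P-ε}: total 41.
No size-3 selection does better; minimum is 39.

39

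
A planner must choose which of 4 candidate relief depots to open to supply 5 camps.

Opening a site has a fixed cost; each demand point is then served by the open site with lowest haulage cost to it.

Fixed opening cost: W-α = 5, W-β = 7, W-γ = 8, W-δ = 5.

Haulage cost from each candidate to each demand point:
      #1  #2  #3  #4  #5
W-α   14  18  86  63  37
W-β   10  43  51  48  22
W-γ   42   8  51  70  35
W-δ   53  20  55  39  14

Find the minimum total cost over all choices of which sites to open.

142

Open {W-β, W-γ, W-δ}: assign each demand point to its cheapest open site.
  #1→W-β 10, #2→W-γ 8, #3→W-β 51, #4→W-δ 39, #5→W-δ 14
  haulage cost 122, fixed 20 → total 142.
Compare {W-α, W-γ, W-δ}: haulage cost 126 + fixed 18 = 144.
Compare {W-β, W-δ}: haulage cost 134 + fixed 12 = 146.
Compare {W-α, W-β, W-γ, W-δ}: haulage cost 122 + fixed 25 = 147.
All other subsets cost ≥ 144. Minimum total cost: 142.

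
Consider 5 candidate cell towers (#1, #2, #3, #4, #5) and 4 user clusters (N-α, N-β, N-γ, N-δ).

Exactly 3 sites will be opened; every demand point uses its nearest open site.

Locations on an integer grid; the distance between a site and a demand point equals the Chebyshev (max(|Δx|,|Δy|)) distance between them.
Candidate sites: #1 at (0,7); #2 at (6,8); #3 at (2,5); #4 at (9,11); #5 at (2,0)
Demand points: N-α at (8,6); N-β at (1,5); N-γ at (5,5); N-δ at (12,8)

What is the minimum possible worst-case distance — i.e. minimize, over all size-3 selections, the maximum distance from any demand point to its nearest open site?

Open {#1, #2, #4}.
  Farthest demand point is N-γ at distance 3 (to #2); all others are ≤ 3.
With {#2, #3, #4} the worst case is 3.
With {#1, #3, #4} the worst case is 5.
No size-3 selection achieves below 3.

3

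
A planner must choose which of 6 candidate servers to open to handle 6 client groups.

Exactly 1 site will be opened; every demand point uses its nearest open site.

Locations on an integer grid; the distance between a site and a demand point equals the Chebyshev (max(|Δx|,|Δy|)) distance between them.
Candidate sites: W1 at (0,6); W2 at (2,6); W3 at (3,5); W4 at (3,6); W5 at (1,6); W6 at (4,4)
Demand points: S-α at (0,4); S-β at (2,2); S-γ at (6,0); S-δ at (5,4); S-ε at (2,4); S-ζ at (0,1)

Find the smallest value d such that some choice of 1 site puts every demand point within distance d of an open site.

4

Open {W6}.
  Farthest demand point is S-α at distance 4 (to W6); all others are ≤ 4.
With {W3} the worst case is 5.
With {W1} the worst case is 6.
No size-1 selection achieves below 4.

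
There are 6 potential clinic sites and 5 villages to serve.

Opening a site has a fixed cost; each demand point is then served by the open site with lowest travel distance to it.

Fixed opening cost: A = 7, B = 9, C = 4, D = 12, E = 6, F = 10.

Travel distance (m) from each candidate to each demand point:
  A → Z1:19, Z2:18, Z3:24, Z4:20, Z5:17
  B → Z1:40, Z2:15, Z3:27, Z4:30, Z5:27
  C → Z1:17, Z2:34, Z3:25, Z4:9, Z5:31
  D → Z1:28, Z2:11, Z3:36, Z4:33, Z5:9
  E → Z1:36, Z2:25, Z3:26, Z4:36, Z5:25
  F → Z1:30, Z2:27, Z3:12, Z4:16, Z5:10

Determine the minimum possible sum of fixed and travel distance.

Open {C, D, F}: assign each demand point to its cheapest open site.
  Z1→C 17, Z2→D 11, Z3→F 12, Z4→C 9, Z5→D 9
  travel distance 58, fixed 26 → total 84.
Compare {B, C, F}: travel distance 63 + fixed 23 = 86.
Compare {C, D}: travel distance 71 + fixed 16 = 87.
Compare {A, C, F}: travel distance 66 + fixed 21 = 87.
All other subsets cost ≥ 86. Minimum total cost: 84.

84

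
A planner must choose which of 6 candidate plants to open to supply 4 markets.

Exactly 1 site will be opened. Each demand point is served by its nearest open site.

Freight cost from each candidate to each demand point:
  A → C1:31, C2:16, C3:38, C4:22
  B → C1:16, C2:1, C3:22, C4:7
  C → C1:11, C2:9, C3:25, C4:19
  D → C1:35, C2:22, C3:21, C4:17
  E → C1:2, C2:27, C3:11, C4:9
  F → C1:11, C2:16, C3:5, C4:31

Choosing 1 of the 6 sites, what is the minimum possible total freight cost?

Open {B}.
  C1→B 16, C2→B 1, C3→B 22, C4→B 7  ⇒ total 46.
Compare {E}: total 49.
Compare {F}: total 63.
No size-1 selection does better; minimum is 46.

46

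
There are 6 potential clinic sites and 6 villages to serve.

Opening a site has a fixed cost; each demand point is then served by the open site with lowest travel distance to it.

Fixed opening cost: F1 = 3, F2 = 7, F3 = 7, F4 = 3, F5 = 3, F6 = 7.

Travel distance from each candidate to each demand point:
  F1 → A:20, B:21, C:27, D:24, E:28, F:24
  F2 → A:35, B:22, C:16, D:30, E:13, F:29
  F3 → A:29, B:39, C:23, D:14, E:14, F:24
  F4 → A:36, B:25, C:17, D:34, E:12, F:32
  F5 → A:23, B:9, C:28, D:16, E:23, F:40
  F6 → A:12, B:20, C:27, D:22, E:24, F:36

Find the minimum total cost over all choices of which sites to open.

Open {F1, F4, F5, F6}: assign each demand point to its cheapest open site.
  A→F6 12, B→F5 9, C→F4 17, D→F5 16, E→F4 12, F→F1 24
  travel distance 90, fixed 16 → total 106.
Compare {F1, F4, F5}: travel distance 98 + fixed 9 = 107.
Compare {F3, F4, F5, F6}: travel distance 88 + fixed 20 = 108.
Compare {F1, F2, F5, F6}: travel distance 90 + fixed 20 = 110.
All other subsets cost ≥ 107. Minimum total cost: 106.

106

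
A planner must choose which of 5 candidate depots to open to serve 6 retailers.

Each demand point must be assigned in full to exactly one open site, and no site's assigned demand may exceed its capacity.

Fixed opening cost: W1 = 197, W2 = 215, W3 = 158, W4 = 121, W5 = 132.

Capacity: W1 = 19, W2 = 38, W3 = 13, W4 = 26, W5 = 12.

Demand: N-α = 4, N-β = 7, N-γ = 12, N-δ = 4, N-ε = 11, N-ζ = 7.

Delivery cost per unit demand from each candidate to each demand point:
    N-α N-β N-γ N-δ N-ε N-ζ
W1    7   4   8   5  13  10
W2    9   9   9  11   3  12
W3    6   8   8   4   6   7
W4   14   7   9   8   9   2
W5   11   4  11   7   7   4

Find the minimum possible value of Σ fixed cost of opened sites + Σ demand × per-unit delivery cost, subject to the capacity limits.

608

Open {W2, W4}; cheapest assignment that respects the capacities:
  W2 (cap 38, load 27): N-α, N-γ, N-ε — cost 4×9 + 12×9 + 11×3 = 177
  W4 (cap 26, load 18): N-β, N-δ, N-ζ — cost 7×7 + 4×8 + 7×2 = 95
  Shipping 272, fixed 336 → total 608.
  Any other capacity-feasible assignment to {W2, W4} ships for at least 272.
Compare {W1, W4}: its best feasible assignment gives total 643.
Compare {W2, W5}: its best feasible assignment gives total 643.
Every other set of open sites that can feasibly serve all demand totals ≥ 643 even under its best assignment. Minimum: 608.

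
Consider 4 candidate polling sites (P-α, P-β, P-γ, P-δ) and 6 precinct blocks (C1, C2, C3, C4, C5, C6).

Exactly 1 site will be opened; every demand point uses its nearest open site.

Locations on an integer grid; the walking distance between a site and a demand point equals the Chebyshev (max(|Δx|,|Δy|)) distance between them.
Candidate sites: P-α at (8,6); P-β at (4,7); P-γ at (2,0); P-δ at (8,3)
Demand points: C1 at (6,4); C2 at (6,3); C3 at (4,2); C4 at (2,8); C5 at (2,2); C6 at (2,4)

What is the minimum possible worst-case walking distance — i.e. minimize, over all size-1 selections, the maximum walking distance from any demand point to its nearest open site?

Open {P-β}.
  Farthest demand point is C3 at walking distance 5 (to P-β); all others are ≤ 5.
With {P-α} the worst case is 6.
With {P-δ} the worst case is 6.
No size-1 selection achieves below 5.

5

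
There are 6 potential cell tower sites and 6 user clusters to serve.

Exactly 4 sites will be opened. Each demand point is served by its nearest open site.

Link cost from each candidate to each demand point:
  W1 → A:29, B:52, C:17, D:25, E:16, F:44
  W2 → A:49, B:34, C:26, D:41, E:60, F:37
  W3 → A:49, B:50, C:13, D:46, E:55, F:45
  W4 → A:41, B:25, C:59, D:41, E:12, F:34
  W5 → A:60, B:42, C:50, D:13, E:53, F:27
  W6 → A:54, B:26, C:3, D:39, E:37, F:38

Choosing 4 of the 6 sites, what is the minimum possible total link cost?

109

Open {W1, W4, W5, W6}.
  A→W1 29, B→W4 25, C→W6 3, D→W5 13, E→W4 12, F→W5 27  ⇒ total 109.
Compare {W1, W2, W5, W6}: total 114.
Compare {W1, W3, W5, W6}: total 114.
No size-4 selection does better; minimum is 109.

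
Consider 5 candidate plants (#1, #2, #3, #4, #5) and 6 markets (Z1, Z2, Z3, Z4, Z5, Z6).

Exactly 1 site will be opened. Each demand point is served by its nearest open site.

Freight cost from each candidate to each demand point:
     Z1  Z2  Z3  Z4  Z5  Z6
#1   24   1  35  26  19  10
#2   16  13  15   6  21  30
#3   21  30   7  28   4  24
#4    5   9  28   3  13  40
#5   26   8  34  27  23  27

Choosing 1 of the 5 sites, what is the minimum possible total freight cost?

98

Open {#4}.
  Z1→#4 5, Z2→#4 9, Z3→#4 28, Z4→#4 3, Z5→#4 13, Z6→#4 40  ⇒ total 98.
Compare {#2}: total 101.
Compare {#3}: total 114.
No size-1 selection does better; minimum is 98.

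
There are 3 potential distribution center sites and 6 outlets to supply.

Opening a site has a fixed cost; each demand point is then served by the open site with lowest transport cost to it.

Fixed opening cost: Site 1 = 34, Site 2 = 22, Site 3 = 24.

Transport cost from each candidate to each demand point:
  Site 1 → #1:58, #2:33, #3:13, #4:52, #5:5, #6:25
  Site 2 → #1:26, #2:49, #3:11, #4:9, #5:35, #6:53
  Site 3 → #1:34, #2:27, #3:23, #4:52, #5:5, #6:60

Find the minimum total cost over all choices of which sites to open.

165

Open {Site 1, Site 2}: assign each demand point to its cheapest open site.
  #1→Site 2 26, #2→Site 1 33, #3→Site 2 11, #4→Site 2 9, #5→Site 1 5, #6→Site 1 25
  transport cost 109, fixed 56 → total 165.
Compare {Site 2, Site 3}: transport cost 131 + fixed 46 = 177.
Compare {Site 1, Site 2, Site 3}: transport cost 103 + fixed 80 = 183.
Compare {Site 2}: transport cost 183 + fixed 22 = 205.
All other subsets cost ≥ 177. Minimum total cost: 165.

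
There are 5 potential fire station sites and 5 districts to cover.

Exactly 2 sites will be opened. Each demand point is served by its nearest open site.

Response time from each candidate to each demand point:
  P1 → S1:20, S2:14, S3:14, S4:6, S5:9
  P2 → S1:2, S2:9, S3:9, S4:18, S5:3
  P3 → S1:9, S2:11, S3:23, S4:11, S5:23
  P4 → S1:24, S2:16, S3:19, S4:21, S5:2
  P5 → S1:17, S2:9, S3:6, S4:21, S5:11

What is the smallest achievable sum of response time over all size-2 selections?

29

Open {P1, P2}.
  S1→P2 2, S2→P2 9, S3→P2 9, S4→P1 6, S5→P2 3  ⇒ total 29.
Compare {P2, P3}: total 34.
Compare {P2, P5}: total 38.
No size-2 selection does better; minimum is 29.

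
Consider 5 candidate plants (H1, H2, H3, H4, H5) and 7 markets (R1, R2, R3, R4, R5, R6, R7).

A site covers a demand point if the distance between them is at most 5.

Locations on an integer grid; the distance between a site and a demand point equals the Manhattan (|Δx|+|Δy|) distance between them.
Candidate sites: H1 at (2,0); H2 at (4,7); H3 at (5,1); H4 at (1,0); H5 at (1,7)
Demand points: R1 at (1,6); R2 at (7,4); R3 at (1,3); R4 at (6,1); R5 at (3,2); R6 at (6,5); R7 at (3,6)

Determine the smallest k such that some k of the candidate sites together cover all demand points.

2

Coverage sets (demand points within 5 of each site):
  H1: {R3, R4, R5}
  H2: {R1, R6, R7}
  H3: {R2, R4, R5, R6}
  H4: {R3, R5}
  H5: {R1, R3, R7}
No single site covers all 7 demand points.
But {H3, H5} covers everything, so the minimum is 2.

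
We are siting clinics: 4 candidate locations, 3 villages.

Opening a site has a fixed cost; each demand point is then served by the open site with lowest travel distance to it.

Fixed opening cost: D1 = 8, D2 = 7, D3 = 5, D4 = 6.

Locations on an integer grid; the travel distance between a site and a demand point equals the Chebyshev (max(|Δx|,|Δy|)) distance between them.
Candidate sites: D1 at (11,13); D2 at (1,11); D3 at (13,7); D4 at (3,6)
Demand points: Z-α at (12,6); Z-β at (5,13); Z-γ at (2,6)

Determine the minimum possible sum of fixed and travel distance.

Open {D3, D4}: assign each demand point to its cheapest open site.
  Z-α→D3 1, Z-β→D4 7, Z-γ→D4 1
  travel distance 9, fixed 11 → total 20.
Compare {D2, D3}: travel distance 10 + fixed 12 = 22.
Compare {D4}: travel distance 17 + fixed 6 = 23.
Compare {D2, D3, D4}: travel distance 6 + fixed 18 = 24.
All other subsets cost ≥ 22. Minimum total cost: 20.

20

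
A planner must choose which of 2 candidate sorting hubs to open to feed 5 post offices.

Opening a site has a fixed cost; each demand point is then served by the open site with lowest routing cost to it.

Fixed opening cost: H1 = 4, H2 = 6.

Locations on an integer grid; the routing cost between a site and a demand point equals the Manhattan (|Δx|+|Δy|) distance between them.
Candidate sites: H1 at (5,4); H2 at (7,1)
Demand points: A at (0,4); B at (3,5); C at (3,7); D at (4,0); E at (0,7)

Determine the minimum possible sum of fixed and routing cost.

Open {H1}: assign each demand point to its cheapest open site.
  A→H1 5, B→H1 3, C→H1 5, D→H1 5, E→H1 8
  routing cost 26, fixed 4 → total 30.
Compare {H1, H2}: routing cost 25 + fixed 10 = 35.
Compare {H2}: routing cost 45 + fixed 6 = 51.

30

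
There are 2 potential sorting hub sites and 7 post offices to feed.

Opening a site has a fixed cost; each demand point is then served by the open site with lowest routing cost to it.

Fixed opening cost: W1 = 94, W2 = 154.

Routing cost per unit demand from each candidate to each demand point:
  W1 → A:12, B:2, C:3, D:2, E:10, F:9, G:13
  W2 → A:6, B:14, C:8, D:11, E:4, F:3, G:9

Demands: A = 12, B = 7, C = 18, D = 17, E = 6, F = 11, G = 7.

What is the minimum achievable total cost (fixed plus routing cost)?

542

Open {W1, W2}: assign each demand point to its cheapest open site.
  A→W2 12×6=72, B→W1 7×2=14, C→W1 18×3=54, D→W1 17×2=34, E→W2 6×4=24, F→W2 11×3=33, G→W2 7×9=63
  routing cost 294, fixed 248 → total 542.
Compare {W1}: routing cost 496 + fixed 94 = 590.
Compare {W2}: routing cost 621 + fixed 154 = 775.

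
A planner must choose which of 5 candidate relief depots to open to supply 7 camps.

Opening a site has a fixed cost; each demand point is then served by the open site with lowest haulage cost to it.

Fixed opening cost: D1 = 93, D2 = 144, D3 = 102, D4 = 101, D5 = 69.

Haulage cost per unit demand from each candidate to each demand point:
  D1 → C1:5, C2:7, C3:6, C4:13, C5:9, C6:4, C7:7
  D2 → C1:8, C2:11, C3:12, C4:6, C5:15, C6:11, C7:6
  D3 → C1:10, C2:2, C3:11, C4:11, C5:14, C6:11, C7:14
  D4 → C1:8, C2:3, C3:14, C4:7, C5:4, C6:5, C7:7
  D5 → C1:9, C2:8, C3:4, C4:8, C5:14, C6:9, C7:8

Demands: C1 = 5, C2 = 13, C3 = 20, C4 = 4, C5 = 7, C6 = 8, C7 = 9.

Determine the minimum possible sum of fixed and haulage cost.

Open {D4, D5}: assign each demand point to its cheapest open site.
  C1→D4 5×8=40, C2→D4 13×3=39, C3→D5 20×4=80, C4→D4 4×7=28, C5→D4 7×4=28, C6→D4 8×5=40, C7→D4 9×7=63
  haulage cost 318, fixed 170 → total 488.
Compare {D1, D4}: haulage cost 335 + fixed 194 = 529.
Compare {D1}: haulage cost 446 + fixed 93 = 539.
Compare {D1, D5}: haulage cost 386 + fixed 162 = 548.
All other subsets cost ≥ 529. Minimum total cost: 488.

488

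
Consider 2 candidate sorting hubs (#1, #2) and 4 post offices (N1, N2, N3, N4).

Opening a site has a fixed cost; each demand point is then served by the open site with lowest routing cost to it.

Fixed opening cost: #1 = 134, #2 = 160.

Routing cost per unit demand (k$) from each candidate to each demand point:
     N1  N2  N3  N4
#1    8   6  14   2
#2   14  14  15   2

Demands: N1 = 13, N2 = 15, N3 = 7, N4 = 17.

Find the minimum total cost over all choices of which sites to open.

Open {#1}: assign each demand point to its cheapest open site.
  N1→#1 13×8=104, N2→#1 15×6=90, N3→#1 7×14=98, N4→#1 17×2=34
  routing cost 326, fixed 134 → total 460.
Compare {#1, #2}: routing cost 326 + fixed 294 = 620.
Compare {#2}: routing cost 531 + fixed 160 = 691.

460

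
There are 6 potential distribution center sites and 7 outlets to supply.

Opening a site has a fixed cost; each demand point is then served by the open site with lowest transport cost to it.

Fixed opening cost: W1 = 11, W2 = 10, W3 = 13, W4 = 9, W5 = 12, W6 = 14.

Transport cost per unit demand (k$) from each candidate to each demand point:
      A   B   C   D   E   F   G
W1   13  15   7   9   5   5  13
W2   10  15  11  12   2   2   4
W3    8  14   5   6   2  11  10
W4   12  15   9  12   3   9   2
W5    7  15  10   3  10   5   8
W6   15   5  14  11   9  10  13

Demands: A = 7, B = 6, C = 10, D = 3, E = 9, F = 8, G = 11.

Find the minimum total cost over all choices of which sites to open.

Open {W2, W3, W4, W5, W6}: assign each demand point to its cheapest open site.
  A→W5 7×7=49, B→W6 6×5=30, C→W3 10×5=50, D→W5 3×3=9, E→W2 9×2=18, F→W2 8×2=16, G→W4 11×2=22
  transport cost 194, fixed 58 → total 252.
Compare {W2, W3, W4, W6}: transport cost 210 + fixed 46 = 256.
Compare {W1, W2, W3, W4, W5, W6}: transport cost 194 + fixed 69 = 263.
Compare {W2, W3, W5, W6}: transport cost 216 + fixed 49 = 265.
All other subsets cost ≥ 256. Minimum total cost: 252.

252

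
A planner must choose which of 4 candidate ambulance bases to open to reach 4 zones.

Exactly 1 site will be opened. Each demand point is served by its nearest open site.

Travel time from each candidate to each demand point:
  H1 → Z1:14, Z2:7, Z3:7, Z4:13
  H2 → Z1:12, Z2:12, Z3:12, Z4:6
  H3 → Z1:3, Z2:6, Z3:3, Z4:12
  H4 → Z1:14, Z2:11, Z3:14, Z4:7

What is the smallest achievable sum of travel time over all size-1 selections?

24

Open {H3}.
  Z1→H3 3, Z2→H3 6, Z3→H3 3, Z4→H3 12  ⇒ total 24.
Compare {H1}: total 41.
Compare {H2}: total 42.
No size-1 selection does better; minimum is 24.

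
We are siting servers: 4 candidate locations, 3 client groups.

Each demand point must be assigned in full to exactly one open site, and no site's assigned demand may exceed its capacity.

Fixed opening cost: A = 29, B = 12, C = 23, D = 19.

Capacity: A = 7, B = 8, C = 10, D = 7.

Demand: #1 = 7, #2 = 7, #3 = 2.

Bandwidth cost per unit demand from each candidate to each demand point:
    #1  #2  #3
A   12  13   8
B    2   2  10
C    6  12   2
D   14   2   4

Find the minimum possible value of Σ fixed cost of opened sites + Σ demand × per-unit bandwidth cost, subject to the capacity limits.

Open {B, C, D}; cheapest assignment that respects the capacities:
  B (cap 8, load 7): #1 — cost 7×2 = 14
  C (cap 10, load 2): #3 — cost 2×2 = 4
  D (cap 7, load 7): #2 — cost 7×2 = 14
  Shipping 32, fixed 54 → total 86.
  Any other capacity-feasible assignment to {B, C, D} ships for at least 32.
Compare {B, C}: its best feasible assignment gives total 95.
Compare {C, D}: its best feasible assignment gives total 102.
Every other set of open sites that can feasibly serve all demand totals ≥ 95 even under its best assignment. Minimum: 86.

86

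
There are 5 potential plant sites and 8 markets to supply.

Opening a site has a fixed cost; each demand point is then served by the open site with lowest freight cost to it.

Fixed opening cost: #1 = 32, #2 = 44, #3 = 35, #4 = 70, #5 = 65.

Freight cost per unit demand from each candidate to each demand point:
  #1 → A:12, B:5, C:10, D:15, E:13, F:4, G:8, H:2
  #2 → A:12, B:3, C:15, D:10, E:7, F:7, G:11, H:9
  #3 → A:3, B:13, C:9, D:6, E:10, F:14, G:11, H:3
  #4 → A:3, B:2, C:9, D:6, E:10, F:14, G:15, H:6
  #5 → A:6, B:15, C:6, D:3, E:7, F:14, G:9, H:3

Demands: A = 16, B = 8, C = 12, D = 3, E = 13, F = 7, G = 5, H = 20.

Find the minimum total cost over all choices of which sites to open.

Open {#1, #3, #5}: assign each demand point to its cheapest open site.
  A→#3 16×3=48, B→#1 8×5=40, C→#5 12×6=72, D→#5 3×3=9, E→#5 13×7=91, F→#1 7×4=28, G→#1 5×8=40, H→#1 20×2=40
  freight cost 368, fixed 132 → total 500.
Compare {#1, #2, #3}: freight cost 397 + fixed 111 = 508.
Compare {#1, #4, #5}: freight cost 344 + fixed 167 = 511.
Compare {#1, #5}: freight cost 416 + fixed 97 = 513.
All other subsets cost ≥ 508. Minimum total cost: 500.

500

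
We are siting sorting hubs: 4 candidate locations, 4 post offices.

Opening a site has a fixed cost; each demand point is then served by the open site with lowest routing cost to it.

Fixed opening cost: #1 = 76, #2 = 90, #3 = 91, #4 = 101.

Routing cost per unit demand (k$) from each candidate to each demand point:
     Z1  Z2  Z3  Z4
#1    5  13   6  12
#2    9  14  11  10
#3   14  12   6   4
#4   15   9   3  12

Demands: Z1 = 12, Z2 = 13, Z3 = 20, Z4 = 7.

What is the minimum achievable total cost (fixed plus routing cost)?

498

Open {#1, #4}: assign each demand point to its cheapest open site.
  Z1→#1 12×5=60, Z2→#4 13×9=117, Z3→#4 20×3=60, Z4→#1 7×12=84
  routing cost 321, fixed 177 → total 498.
Compare {#1}: routing cost 433 + fixed 76 = 509.
Compare {#1, #3}: routing cost 364 + fixed 167 = 531.
Compare {#1, #3, #4}: routing cost 265 + fixed 268 = 533.
All other subsets cost ≥ 509. Minimum total cost: 498.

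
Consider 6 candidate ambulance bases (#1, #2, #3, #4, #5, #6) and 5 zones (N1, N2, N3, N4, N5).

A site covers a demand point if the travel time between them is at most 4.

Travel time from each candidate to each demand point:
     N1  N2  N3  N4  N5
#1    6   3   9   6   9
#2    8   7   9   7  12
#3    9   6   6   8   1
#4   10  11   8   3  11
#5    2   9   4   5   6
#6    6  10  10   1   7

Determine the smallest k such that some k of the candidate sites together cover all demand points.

Coverage sets (demand points within 4 of each site):
  #1: {N2}
  #2: {}
  #3: {N5}
  #4: {N4}
  #5: {N1, N3}
  #6: {N4}
No 3 sites suffice: every size-3 union leaves at least one demand point uncovered.
But {#1, #3, #4, #5} covers everything, so the minimum is 4.

4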